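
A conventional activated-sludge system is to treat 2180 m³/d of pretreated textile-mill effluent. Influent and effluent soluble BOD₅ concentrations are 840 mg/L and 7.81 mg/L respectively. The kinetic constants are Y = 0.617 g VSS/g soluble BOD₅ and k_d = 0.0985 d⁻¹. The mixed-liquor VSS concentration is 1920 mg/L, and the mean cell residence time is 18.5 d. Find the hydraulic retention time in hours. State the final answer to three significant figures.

Rearranging the biomass balance for a CMAS with decay, V = Y·Q·ΔS·θ_c / [X·(1+k_d θ_c)] = 0.617 × 2180 × (840 − 7.81) × 18.5 / [1920 × (1 + 0.0985 × 18.5)] = 2.07×10^7 / 5419 = 3822 m³.
HRT = V/Q = 3822 m³ / 2180 m³·d⁻¹ = 1.753 d × 24 = 42.07 h.

τ ≈ 42.1 h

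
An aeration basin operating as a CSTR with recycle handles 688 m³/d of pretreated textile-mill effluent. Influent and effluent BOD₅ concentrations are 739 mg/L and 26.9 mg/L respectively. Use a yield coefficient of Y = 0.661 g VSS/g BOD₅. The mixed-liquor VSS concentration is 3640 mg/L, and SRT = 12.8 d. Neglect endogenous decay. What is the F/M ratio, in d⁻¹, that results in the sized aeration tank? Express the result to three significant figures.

F/M ≈ 0.123 d⁻¹

With k_d = 0 the design equation reduces to V = Y Q (S₀−S) θ_c / X = 0.661 × 688 × (739 − 26.9) × 12.8 / 3640 = 1139 m³.
F/M = Q·S₀ / (V·X) = 688 × 739 / (1139 × 3640) = 0.1227 g BOD₅·(g VSS·d)⁻¹.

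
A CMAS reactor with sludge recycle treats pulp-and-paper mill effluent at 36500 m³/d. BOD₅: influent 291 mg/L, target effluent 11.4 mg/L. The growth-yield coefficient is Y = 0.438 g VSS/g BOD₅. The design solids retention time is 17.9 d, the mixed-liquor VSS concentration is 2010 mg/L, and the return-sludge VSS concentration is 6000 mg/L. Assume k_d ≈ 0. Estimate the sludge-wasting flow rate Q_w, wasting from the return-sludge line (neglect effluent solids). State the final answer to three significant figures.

With k_d = 0 the design equation reduces to V = Y Q (S₀−S) θ_c / X = 0.438 × 36500 × (291 − 11.4) × 17.9 / 2010 = 39807 m³.
Wasting from the return line (neglecting effluent solids): Q_w = V·X / (θ_c·X_r) = 39807 × 2010 / (17.9 × 6000) = 745.0 m³/d.

Q_w ≈ 745 m³/d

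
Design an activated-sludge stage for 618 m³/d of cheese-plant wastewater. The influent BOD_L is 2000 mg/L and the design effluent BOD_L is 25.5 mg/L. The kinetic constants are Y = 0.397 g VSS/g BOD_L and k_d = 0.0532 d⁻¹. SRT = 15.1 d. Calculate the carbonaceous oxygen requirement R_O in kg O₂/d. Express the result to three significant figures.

The observed yield is Y_obs = Y/(1 + k_d·θ_c) = 0.397 / (1 + 0.0532 × 15.1) = 0.397 / 1.803 = 0.2201 g VSS per g BOD_L removed.
ΔS = 2000 − 25.5 = 1974 mg/L, so the substrate removal rate is 618 × 1974/1000 = 1220 kg BOD_L/d.
Net sludge production P_X = 0.2201 × 1220 = 268.6 kg VSS/d.
Carbonaceous O₂ demand = substrate oxidised − cell-mass equivalent = 1220 − 1.42 × 268.6 = 838.8 kg O₂/d.

R_O ≈ 839 kg O₂/d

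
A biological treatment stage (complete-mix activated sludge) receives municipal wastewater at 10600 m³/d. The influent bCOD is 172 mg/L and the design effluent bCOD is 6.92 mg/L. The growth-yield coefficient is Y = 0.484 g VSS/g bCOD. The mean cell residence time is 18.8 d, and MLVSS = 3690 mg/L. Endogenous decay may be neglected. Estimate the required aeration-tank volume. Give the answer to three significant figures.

Biomass mass balance (decay neglected): V·X = Y·Q·(S₀ − S)·θ_c, so V = 0.484 × 10600 × (172 − 6.92) × 18.8 / 3690 = 4315 m³.

V ≈ 4310 m³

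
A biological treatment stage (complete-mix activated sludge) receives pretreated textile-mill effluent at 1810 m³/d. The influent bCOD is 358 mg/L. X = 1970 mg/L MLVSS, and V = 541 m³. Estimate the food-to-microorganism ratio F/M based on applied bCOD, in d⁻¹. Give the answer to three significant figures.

F/M ≈ 0.608 d⁻¹

F/M = Q·S₀ / (V·X) = 1810 × 358 / (541.0 × 1970) = 0.6080 g bCOD·(g VSS·d)⁻¹.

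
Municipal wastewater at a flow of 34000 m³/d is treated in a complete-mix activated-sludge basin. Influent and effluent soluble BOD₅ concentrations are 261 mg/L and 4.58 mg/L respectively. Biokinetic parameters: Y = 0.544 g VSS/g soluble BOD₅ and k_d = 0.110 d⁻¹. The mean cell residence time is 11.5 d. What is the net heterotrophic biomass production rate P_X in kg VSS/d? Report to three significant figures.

Y_obs = Y / (1 + k_d θ_c) = 0.544 / (1 + 0.110 × 11.5) = 0.544 / 2.265 = 0.2402.
Mass of soluble BOD₅ removed per day: Q(S₀ − S) = 34000 × 256.4 g/m³ = 8718 kg/d.
Net biomass production P_X = Y_obs × Q·(S₀ − S) = 0.2402 × 8718 = 2094 kg VSS/d.

P_X ≈ 2090 kg VSS/d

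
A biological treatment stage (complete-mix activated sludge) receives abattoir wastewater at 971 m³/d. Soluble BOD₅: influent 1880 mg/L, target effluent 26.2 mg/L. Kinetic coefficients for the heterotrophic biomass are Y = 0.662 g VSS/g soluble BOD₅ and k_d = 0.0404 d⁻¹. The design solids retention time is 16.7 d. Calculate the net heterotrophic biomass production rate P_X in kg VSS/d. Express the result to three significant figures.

Observed yield with endogenous decay: Y_obs = Y / (1 + k_d·θ_c) = 0.662 / (1 + 0.0404 × 16.7) = 0.662 / 1.675 = 0.3953 g VSS/g soluble BOD₅.
Mass of soluble BOD₅ removed per day: Q(S₀ − S) = 971 × 1854 g/m³ = 1800 kg/d.
So the net sludge growth is P_X = 0.3953 × 1800 = 711.6 kg VSS/d.

P_X ≈ 712 kg VSS/d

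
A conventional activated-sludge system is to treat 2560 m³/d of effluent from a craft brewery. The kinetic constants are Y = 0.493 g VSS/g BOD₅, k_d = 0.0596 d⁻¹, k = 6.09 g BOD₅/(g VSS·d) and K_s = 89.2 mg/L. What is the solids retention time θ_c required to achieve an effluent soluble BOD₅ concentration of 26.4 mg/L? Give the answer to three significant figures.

Specific growth rate at S = 26.4 mg/L: μ = YkS/(K_s+S) = 0.493·6.09·26.4/(89.2+26.4) = 0.6857 d⁻¹.
Then 1/θ_c = μ − k_d = 0.6857 − 0.0596 = 0.6261 d⁻¹, giving θ_c = 1.597 d.

θ_c ≈ 1.60 d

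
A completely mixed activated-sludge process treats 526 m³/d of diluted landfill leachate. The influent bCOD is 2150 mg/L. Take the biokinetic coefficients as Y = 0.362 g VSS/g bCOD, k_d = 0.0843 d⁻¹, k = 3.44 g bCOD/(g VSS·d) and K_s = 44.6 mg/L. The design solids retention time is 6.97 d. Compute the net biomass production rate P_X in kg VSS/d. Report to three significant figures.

From the Monod/SRT balance for a CMAS, S = K_s·(1+k_d θ_c)/[θ_c·(Y k − k_d) − 1] = 44.6 × (1 + 0.0843 × 6.97) / [6.97 × (0.362 × 3.44 − 0.0843) − 1] = 70.81 / 7.092 = 9.984 mg/L.
The observed yield is Y_obs = Y/(1 + k_d·θ_c) = 0.362 / (1 + 0.0843 × 6.97) = 0.362 / 1.588 = 0.2280 g VSS per g bCOD removed.
Mass of bCOD removed per day: Q(S₀ − S) = 526 × 2140 g/m³ = 1126 kg/d.
Net biomass production P_X = Y_obs × Q·(S₀ − S) = 0.2280 × 1126 = 256.7 kg VSS/d.

P_X ≈ 257 kg VSS/d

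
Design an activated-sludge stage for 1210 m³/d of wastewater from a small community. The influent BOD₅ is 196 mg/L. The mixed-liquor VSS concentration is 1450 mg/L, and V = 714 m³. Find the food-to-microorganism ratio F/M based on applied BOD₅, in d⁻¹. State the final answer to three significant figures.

F/M ≈ 0.229 d⁻¹

F/M = applied load / biomass = Q·S₀/(V·X) = 1210 × 196 / (714.0 × 1450) = 0.2291 d⁻¹.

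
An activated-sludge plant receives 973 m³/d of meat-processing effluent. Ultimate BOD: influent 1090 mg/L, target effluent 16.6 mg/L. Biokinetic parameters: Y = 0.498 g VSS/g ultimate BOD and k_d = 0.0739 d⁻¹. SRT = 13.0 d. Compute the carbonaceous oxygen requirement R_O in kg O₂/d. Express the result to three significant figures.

R_O ≈ 668 kg O₂/d

Y_obs = Y / (1 + k_d θ_c) = 0.498 / (1 + 0.0739 × 13.0) = 0.498 / 1.961 = 0.2540.
ΔS = 1090 − 16.6 = 1073 mg/L, so the substrate removal rate is 973 × 1073/1000 = 1044 kg ultimate BOD/d.
Net sludge production P_X = 0.2540 × 1044 = 265.3 kg VSS/d.
R_O = Q·ΔS − 1.42 P_X = 1044 − 376.7 = 667.7 kg O₂/d.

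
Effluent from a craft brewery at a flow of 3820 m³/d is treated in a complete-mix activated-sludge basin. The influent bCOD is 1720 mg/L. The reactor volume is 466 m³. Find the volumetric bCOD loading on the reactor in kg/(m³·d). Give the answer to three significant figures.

L_v ≈ 14.1 kg bCOD/(m³·d)

Applied bCOD load per unit volume = Q·S₀/V = (3820 × 1720/1000)/466.0 = 14.10 kg bCOD·m⁻³·d⁻¹.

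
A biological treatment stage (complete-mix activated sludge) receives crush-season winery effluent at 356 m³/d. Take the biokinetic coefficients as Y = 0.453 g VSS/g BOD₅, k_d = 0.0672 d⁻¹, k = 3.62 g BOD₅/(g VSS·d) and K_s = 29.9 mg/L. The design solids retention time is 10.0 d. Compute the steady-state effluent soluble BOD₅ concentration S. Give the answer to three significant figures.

From the Monod/SRT balance for a CMAS, S = K_s·(1+k_d θ_c)/[θ_c·(Y k − k_d) − 1] = 29.9 × (1 + 0.0672 × 10.0) / [10.0 × (0.453 × 3.62 − 0.0672) − 1] = 49.99 / 14.73 = 3.395 mg/L.

S ≈ 3.39 mg/L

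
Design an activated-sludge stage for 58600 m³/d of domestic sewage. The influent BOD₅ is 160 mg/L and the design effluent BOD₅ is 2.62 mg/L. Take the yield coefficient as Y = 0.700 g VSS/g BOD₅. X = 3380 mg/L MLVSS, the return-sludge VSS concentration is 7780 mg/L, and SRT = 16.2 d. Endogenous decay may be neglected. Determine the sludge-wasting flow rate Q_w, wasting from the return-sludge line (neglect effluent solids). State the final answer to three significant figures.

V·X = Y·Q·ΔS·θ_c gives V = 0.700 × 58600 × (160 − 2.62) × 16.2 / 3380 = 30942 m³.
Wasting from the return line (neglecting effluent solids): Q_w = V·X / (θ_c·X_r) = 30942 × 3380 / (16.2 × 7780) = 829.8 m³/d.

Q_w ≈ 830 m³/d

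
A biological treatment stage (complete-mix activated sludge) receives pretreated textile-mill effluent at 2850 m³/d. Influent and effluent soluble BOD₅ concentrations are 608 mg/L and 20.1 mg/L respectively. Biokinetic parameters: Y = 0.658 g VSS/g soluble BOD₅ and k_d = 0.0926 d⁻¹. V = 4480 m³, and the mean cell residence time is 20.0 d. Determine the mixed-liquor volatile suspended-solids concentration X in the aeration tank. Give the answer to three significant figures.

X ≈ 1730 mg/L

From V·X·(1 + k_d·θ_c) = Y·Q·(S₀ − S)·θ_c: X = 0.658 × 2850 × (608 − 20.1) × 20.0 / [4480 × (1 + 0.0926 × 20.0)] = 1726 mg/L.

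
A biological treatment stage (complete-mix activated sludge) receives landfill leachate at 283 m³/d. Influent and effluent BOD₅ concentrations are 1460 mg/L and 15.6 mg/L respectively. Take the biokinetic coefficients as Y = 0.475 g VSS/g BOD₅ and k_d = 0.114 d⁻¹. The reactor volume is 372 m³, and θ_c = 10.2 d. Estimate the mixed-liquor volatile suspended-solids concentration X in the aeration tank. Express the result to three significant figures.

X = Y·Q·ΔS·θ_c / [V·(1 + k_d θ_c)] = 0.475 × 283 × (1460 − 15.6) × 10.2 / [372 × (1 + 0.114 × 10.2)] = 2462 mg/L.

X ≈ 2460 mg/L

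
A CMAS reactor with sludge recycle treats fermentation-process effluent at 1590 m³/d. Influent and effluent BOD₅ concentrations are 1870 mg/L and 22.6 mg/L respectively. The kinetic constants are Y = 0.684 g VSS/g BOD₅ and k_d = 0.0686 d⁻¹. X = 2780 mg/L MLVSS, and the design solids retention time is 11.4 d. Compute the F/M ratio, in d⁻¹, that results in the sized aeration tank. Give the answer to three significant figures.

F/M ≈ 0.231 d⁻¹

Steady-state biomass mass balance: V·X·(1 + k_d·θ_c) = Y·Q·(S₀ − S)·θ_c, so V = 0.684 × 1590 × (1870 − 22.6) × 11.4 / [2780 × (1 + 0.0686 × 11.4)] = 2.29×10^7 / 4954 = 4623 m³.
F/M = Q·S₀ / (V·X) = 1590 × 1870 / (4623 × 2780) = 0.2313 g BOD₅·(g VSS·d)⁻¹.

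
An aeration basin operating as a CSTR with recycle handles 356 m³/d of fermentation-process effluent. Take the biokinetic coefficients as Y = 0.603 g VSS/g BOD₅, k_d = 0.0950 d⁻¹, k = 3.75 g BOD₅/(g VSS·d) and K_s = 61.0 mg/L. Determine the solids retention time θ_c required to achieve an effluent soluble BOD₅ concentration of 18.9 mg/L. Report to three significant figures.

θ_c ≈ 2.27 d

Specific growth rate at S = 18.9 mg/L: μ = YkS/(K_s+S) = 0.603·3.75·18.9/(61.0+18.9) = 0.5349 d⁻¹.
1/θ_c = 0.5349 − 0.0950 = 0.4399 d⁻¹, so θ_c = 2.273 d.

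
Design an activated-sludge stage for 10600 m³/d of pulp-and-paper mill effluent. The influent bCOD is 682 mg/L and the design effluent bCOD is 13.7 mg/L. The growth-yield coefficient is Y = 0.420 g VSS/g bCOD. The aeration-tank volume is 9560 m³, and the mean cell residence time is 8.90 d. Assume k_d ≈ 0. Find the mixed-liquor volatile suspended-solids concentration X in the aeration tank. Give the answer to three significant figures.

X ≈ 2770 mg/L

X = Y·Q·ΔS·θ_c / V = 0.420 × 10600 × (682 − 13.7) × 8.90 / 9560 = 2770 mg/L.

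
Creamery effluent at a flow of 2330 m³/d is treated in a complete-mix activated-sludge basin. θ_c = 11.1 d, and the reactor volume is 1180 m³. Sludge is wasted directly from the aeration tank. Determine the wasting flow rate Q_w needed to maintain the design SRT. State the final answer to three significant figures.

Wasting from the aeration tank: Q_w = V / θ_c = 1180 / 11.1 = 106.3 m³/d.

Q_w ≈ 106 m³/d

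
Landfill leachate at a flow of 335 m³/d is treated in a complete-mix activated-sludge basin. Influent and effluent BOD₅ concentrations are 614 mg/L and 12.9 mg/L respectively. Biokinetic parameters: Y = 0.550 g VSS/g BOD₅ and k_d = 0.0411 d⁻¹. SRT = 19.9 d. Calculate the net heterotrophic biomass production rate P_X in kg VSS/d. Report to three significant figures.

Y_obs = Y / (1 + k_d θ_c) = 0.550 / (1 + 0.0411 × 19.9) = 0.550 / 1.818 = 0.3025.
Q·(S₀ − S) = 335 × (614 − 12.9) × 10⁻³ = 201.4 kg/d removed.
Net biomass production P_X = Y_obs × Q·(S₀ − S) = 0.3025 × 201.4 = 60.92 kg VSS/d.

P_X ≈ 60.9 kg VSS/d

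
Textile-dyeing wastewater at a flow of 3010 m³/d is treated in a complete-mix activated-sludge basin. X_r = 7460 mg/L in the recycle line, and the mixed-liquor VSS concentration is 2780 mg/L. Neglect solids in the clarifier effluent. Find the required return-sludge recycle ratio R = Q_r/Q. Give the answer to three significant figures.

Solids balance on the clarifier gives (1+R)X = R·X_r, so R = X/(X_r − X) = 2780 / (7460 − 2780) = 0.5940.

R ≈ 0.594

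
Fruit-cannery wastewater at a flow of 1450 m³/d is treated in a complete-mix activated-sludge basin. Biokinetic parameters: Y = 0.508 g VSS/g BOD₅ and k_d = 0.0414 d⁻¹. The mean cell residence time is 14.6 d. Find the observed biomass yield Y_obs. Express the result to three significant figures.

Y_obs ≈ 0.317 g VSS/g BOD₅

The observed yield is Y_obs = Y/(1 + k_d·θ_c) = 0.508 / (1 + 0.0414 × 14.6) = 0.508 / 1.604 = 0.3166 g VSS per g BOD₅ removed.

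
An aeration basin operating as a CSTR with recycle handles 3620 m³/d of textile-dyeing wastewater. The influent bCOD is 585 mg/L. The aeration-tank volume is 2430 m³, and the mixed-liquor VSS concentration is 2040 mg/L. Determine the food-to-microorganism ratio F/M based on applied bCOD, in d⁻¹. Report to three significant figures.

Food-to-microorganism ratio F/M = Q S₀ / (V X) = 3620 × 585 / (2430 × 2040) = 0.4272 d⁻¹.

F/M ≈ 0.427 d⁻¹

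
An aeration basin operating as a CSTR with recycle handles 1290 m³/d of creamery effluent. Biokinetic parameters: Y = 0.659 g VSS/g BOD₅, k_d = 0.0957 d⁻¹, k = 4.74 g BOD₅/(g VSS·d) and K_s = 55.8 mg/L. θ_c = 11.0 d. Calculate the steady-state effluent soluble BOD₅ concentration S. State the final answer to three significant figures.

S ≈ 3.55 mg/L

For a completely mixed reactor with recycle the Lawrence–McCarty relation gives S = K_s·(1 + k_d·θ_c) / [θ_c·(Y·k − k_d) − 1] = 55.8 × (1 + 0.0957 × 11.0) / [11.0 × (0.659 × 4.74 − 0.0957) − 1] = 114.5 / 32.31 = 3.545 mg/L.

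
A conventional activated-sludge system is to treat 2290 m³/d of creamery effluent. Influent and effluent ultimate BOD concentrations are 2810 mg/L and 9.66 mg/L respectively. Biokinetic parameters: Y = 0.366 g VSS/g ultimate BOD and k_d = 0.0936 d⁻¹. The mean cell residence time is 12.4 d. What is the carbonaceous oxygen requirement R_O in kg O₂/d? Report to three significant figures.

R_O ≈ 4870 kg O₂/d

The observed yield is Y_obs = Y/(1 + k_d·θ_c) = 0.366 / (1 + 0.0936 × 12.4) = 0.366 / 2.161 = 0.1694 g VSS per g ultimate BOD removed.
Substrate removed = Q·(S₀ − S) = 2290 m³/d × (2810 − 9.66) g/m³ = 6.41×10^6 g/d = 6413 kg/d.
Net sludge production P_X = 0.1694 × 6413 = 1086 kg VSS/d.
Carbonaceous O₂ demand = substrate oxidised − cell-mass equivalent = 6413 − 1.42 × 1086 = 4870 kg O₂/d.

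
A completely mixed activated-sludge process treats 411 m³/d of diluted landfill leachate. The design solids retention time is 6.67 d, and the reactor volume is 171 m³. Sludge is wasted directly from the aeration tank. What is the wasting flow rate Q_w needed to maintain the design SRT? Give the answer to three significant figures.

Q_w ≈ 25.6 m³/d

Wasting from the aeration tank: Q_w = V / θ_c = 171.0 / 6.67 = 25.64 m³/d.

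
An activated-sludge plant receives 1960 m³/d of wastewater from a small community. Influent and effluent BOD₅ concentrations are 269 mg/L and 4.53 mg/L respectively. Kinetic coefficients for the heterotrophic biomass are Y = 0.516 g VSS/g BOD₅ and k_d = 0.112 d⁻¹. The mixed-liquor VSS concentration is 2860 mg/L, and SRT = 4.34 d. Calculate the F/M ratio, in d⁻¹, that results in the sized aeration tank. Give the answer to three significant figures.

Rearranging the biomass balance for a CMAS with decay, V = Y·Q·ΔS·θ_c / [X·(1+k_d θ_c)] = 0.516 × 1960 × (269 − 4.53) × 4.34 / [2860 × (1 + 0.112 × 4.34)] = 1.16×10^6 / 4250 = 273.1 m³.
F/M = Q·S₀ / (V·X) = 1960 × 269 / (273.1 × 2860) = 0.6750 g BOD₅·(g VSS·d)⁻¹.

F/M ≈ 0.675 d⁻¹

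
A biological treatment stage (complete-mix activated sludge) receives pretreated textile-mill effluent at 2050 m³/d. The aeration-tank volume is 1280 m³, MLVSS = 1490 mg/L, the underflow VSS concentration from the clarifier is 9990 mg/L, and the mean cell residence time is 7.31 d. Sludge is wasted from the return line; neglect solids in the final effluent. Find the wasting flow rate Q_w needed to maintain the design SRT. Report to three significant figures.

Q_w ≈ 26.1 m³/d

Q_w = (V·X)/(θ_c X_r) = 1280 × 1490 / (7.31 × 9990) = 26.12 m³/d.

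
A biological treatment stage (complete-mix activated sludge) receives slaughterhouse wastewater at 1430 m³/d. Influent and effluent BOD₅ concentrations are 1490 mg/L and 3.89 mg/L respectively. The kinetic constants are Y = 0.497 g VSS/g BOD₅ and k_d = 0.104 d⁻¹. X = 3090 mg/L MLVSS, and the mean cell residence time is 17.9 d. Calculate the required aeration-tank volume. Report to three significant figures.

V ≈ 2140 m³

From the SRT design equation V = Y Q (S₀−S) θ_c / [X (1 + k_d θ_c)] = 0.497 × 1430 × (1490 − 3.89) × 17.9 / [3090 × (1 + 0.104 × 17.9)] = 1.89×10^7 / 8842 = 2138 m³.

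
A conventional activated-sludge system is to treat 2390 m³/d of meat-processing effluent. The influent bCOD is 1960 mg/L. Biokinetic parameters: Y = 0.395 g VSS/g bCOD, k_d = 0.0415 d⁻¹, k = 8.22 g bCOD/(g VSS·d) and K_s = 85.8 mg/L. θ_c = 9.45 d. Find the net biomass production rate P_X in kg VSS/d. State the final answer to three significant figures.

For a completely mixed reactor with recycle the Lawrence–McCarty relation gives S = K_s·(1 + k_d·θ_c) / [θ_c·(Y·k − k_d) − 1] = 85.8 × (1 + 0.0415 × 9.45) / [9.45 × (0.395 × 8.22 − 0.0415) − 1] = 119.4 / 29.29 = 4.078 mg/L.
Y_obs = Y / (1 + k_d θ_c) = 0.395 / (1 + 0.0415 × 9.45) = 0.395 / 1.392 = 0.2837.
ΔS = 1960 − 4.08 = 1956 mg/L, so the substrate removal rate is 2390 × 1956/1000 = 4675 kg bCOD/d.
Biomass produced: P_X = Y_obs·Q·ΔS = 0.2837 × 4675 ≈ 1326 kg VSS/d.

P_X ≈ 1330 kg VSS/d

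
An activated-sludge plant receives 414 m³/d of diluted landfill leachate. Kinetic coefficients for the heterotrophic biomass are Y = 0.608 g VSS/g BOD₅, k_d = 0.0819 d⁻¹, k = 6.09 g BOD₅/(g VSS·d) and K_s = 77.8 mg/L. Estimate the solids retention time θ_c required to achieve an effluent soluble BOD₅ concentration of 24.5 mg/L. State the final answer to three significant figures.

θ_c ≈ 1.24 d

At the target effluent, Y k S/(K_s+S) = 0.608×6.09×24.5/102.3 = 0.8868 d⁻¹.
Then 1/θ_c = μ − k_d = 0.8868 − 0.0819 = 0.8049 d⁻¹, giving θ_c = 1.242 d.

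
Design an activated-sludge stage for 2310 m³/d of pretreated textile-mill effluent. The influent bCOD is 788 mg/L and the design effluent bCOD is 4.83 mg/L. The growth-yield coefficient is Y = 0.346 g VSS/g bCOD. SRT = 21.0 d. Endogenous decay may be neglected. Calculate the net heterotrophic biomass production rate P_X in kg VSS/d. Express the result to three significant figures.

With endogenous decay neglected, the observed yield equals the true yield: Y_obs = Y = 0.346 g VSS/g bCOD.
Mass of bCOD removed per day: Q(S₀ − S) = 2310 × 783.2 g/m³ = 1809 kg/d.
Biomass produced: P_X = Y_obs·Q·ΔS = 0.3460 × 1809 ≈ 626.0 kg VSS/d.

P_X ≈ 626 kg VSS/d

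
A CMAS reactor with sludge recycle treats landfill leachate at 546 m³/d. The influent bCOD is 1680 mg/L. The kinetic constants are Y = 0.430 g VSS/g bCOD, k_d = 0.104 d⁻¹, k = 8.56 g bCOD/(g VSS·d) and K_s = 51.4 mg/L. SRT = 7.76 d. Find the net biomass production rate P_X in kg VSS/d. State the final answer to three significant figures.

Effluent substrate depends only on kinetics and SRT: S = K_s(1 + k_d θ_c) / [θ_c(Yk − k_d) − 1] = 51.4 × (1 + 0.104 × 7.76) / [7.76 × (0.430 × 8.56 − 0.104) − 1] = 92.88 / 26.76 = 3.471 mg/L.
Observed yield with endogenous decay: Y_obs = Y / (1 + k_d·θ_c) = 0.430 / (1 + 0.104 × 7.76) = 0.430 / 1.807 = 0.2380 g VSS/g bCOD.
Mass of bCOD removed per day: Q(S₀ − S) = 546 × 1677 g/m³ = 915.4 kg/d.
Net biomass production P_X = Y_obs × Q·(S₀ − S) = 0.2380 × 915.4 = 217.8 kg VSS/d.

P_X ≈ 218 kg VSS/d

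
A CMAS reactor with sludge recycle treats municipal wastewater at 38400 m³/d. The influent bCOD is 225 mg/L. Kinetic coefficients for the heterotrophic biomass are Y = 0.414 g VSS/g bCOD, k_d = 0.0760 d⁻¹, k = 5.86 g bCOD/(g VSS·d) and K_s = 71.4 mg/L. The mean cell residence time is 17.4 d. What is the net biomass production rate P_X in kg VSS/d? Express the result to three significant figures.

P_X ≈ 1510 kg VSS/d

From the Monod/SRT balance for a CMAS, S = K_s·(1+k_d θ_c)/[θ_c·(Y k − k_d) − 1] = 71.4 × (1 + 0.0760 × 17.4) / [17.4 × (0.414 × 5.86 − 0.0760) − 1] = 165.8 / 39.89 = 4.157 mg/L.
Y_obs = Y / (1 + k_d θ_c) = 0.414 / (1 + 0.0760 × 17.4) = 0.414 / 2.322 = 0.1783.
ΔS = 225 − 4.16 = 220.8 mg/L, so the substrate removal rate is 38400 × 220.8/1000 = 8480 kg bCOD/d.
Biomass produced: P_X = Y_obs·Q·ΔS = 0.1783 × 8480 ≈ 1512 kg VSS/d.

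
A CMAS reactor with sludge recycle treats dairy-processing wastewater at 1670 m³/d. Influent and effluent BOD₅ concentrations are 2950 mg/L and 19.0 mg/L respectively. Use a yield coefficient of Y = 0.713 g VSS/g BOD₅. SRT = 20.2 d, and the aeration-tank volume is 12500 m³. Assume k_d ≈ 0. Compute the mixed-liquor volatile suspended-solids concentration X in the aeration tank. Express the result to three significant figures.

X = Y·Q·ΔS·θ_c / V = 0.713 × 1670 × (2950 − 19.0) × 20.2 / 12500 = 5640 mg/L.

X ≈ 5640 mg/L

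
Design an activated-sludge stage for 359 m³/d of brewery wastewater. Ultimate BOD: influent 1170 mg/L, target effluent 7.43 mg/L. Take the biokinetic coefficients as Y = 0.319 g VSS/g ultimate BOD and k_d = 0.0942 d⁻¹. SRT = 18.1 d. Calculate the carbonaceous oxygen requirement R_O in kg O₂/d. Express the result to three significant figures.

R_O ≈ 347 kg O₂/d

Y_obs = Y / (1 + k_d θ_c) = 0.319 / (1 + 0.0942 × 18.1) = 0.319 / 2.705 = 0.1179.
Q·(S₀ − S) = 359 × (1170 − 7.43) × 10⁻³ = 417.4 kg/d removed.
Biomass synthesised: P_X = Y_obs × 417.4 = 49.22 kg VSS/d.
Carbonaceous O₂ demand = substrate oxidised − cell-mass equivalent = 417.4 − 1.42 × 49.22 = 347.5 kg O₂/d.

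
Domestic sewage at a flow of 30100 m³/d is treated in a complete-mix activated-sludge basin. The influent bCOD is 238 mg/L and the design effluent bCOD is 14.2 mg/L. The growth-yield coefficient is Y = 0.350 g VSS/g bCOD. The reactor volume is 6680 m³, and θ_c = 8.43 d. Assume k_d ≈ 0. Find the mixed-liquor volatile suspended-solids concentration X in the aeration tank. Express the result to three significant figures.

X ≈ 2980 mg/L

Without decay, X = Y Q (S₀−S) θ_c / V = 0.350 × 30100 × (238 − 14.2) × 8.43 / 6680 = 2975 mg/L.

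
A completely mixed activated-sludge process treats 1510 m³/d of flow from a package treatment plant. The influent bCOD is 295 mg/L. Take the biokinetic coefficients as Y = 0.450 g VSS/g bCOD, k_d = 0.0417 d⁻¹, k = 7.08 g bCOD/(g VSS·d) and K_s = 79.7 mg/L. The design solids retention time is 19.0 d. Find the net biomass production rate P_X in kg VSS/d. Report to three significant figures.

Effluent substrate depends only on kinetics and SRT: S = K_s(1 + k_d θ_c) / [θ_c(Yk − k_d) − 1] = 79.7 × (1 + 0.0417 × 19.0) / [19.0 × (0.450 × 7.08 − 0.0417) − 1] = 142.8 / 58.74 = 2.432 mg/L.
The observed yield is Y_obs = Y/(1 + k_d·θ_c) = 0.450 / (1 + 0.0417 × 19.0) = 0.450 / 1.792 = 0.2511 g VSS per g bCOD removed.
ΔS = 295 − 2.43 = 292.6 mg/L, so the substrate removal rate is 1510 × 292.6/1000 = 441.8 kg bCOD/d.
Biomass produced: P_X = Y_obs·Q·ΔS = 0.2511 × 441.8 ≈ 110.9 kg VSS/d.

P_X ≈ 111 kg VSS/d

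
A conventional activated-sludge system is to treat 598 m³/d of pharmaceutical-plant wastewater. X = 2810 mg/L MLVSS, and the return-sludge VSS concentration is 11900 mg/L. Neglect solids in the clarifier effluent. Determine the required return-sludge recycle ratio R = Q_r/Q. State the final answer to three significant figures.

Mass balance around the secondary clarifier (neglecting effluent solids): R = X / (X_r − X) = 2810 / (11900 − 2810) = 0.3091.

R ≈ 0.309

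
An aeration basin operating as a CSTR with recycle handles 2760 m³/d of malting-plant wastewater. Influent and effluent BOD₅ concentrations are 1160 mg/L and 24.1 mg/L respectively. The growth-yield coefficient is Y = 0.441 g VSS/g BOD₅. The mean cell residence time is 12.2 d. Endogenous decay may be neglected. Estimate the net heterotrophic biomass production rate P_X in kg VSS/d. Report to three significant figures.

No decay correction is needed, so Y_obs = Y = 0.441.
Substrate removed = Q·(S₀ − S) = 2760 m³/d × (1160 − 24.1) g/m³ = 3.14×10^6 g/d = 3135 kg/d.
So the net sludge growth is P_X = 0.4410 × 3135 = 1383 kg VSS/d.

P_X ≈ 1380 kg VSS/d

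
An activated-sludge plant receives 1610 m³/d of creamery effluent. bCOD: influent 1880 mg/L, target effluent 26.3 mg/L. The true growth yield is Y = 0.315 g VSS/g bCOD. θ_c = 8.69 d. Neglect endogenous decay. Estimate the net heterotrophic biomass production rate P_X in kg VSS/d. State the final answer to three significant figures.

No decay correction is needed, so Y_obs = Y = 0.315.
ΔS = 1880 − 26.3 = 1854 mg/L, so the substrate removal rate is 1610 × 1854/1000 = 2984 kg bCOD/d.
Biomass produced: P_X = Y_obs·Q·ΔS = 0.3150 × 2984 ≈ 940.1 kg VSS/d.

P_X ≈ 940 kg VSS/d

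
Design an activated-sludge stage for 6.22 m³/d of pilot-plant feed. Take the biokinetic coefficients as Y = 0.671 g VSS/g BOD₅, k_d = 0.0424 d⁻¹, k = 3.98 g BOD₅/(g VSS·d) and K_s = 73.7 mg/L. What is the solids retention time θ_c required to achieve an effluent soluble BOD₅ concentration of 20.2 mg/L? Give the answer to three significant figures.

θ_c ≈ 1.88 d

From 1/θ_c = Y·k·S/(K_s + S) − k_d: Y·k·S/(K_s+S) = 0.671 × 3.98 × 20.2 / (73.7 + 20.2) = 0.5745 d⁻¹.
θ_c = 1/(μ − k_d) = 1/(0.5745 − 0.0424) = 1/0.5321 = 1.879 d.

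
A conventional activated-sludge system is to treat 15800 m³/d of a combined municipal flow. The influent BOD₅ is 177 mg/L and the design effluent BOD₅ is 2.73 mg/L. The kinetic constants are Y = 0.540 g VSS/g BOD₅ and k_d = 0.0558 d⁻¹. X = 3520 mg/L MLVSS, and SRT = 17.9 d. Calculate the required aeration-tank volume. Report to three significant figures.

V ≈ 3780 m³

From the SRT design equation V = Y Q (S₀−S) θ_c / [X (1 + k_d θ_c)] = 0.540 × 15800 × (177 − 2.73) × 17.9 / [3520 × (1 + 0.0558 × 17.9)] = 2.66×10^7 / 7036 = 3783 m³.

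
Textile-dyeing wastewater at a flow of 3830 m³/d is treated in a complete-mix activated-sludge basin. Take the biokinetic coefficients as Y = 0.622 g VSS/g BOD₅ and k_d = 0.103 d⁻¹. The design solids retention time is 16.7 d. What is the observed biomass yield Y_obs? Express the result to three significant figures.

Y_obs ≈ 0.229 g VSS/g BOD₅

The observed yield is Y_obs = Y/(1 + k_d·θ_c) = 0.622 / (1 + 0.103 × 16.7) = 0.622 / 2.720 = 0.2287 g VSS per g BOD₅ removed.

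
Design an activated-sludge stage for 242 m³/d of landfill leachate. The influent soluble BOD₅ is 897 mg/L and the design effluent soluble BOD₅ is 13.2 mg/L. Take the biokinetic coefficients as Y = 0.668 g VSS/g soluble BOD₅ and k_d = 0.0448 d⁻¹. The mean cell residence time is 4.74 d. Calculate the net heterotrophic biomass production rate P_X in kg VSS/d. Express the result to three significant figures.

P_X ≈ 118 kg VSS/d

Correct the yield for decay: Y_obs = Y/(1 + k_d θ_c) = 0.668 / (1 + 0.0448 × 4.74) = 0.668 / 1.212 = 0.5510.
Q·(S₀ − S) = 242 × (897 − 13.2) × 10⁻³ = 213.9 kg/d removed.
Biomass produced: P_X = Y_obs·Q·ΔS = 0.5510 × 213.9 ≈ 117.8 kg VSS/d.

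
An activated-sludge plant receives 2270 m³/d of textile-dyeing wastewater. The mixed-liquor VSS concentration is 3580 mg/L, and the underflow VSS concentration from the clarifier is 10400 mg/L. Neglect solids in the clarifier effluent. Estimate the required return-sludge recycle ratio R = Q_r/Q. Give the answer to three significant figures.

R ≈ 0.525

Mass balance around the secondary clarifier (neglecting effluent solids): R = X / (X_r − X) = 3580 / (10400 − 3580) = 0.5249.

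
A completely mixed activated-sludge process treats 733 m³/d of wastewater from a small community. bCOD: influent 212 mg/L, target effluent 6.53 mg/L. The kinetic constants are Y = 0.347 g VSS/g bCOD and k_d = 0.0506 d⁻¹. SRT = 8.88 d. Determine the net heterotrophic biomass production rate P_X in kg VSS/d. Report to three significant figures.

P_X ≈ 36.1 kg VSS/d

Observed yield with endogenous decay: Y_obs = Y / (1 + k_d·θ_c) = 0.347 / (1 + 0.0506 × 8.88) = 0.347 / 1.449 = 0.2394 g VSS/g bCOD.
Mass of bCOD removed per day: Q(S₀ − S) = 733 × 205.5 g/m³ = 150.6 kg/d.
Biomass produced: P_X = Y_obs·Q·ΔS = 0.2394 × 150.6 ≈ 36.06 kg VSS/d.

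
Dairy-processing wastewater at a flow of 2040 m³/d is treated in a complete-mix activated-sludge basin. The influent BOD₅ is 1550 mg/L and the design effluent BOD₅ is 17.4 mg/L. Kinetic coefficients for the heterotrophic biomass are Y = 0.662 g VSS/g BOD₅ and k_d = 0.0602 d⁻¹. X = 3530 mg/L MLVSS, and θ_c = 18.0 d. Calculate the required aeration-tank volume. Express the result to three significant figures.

Rearranging the biomass balance for a CMAS with decay, V = Y·Q·ΔS·θ_c / [X·(1+k_d θ_c)] = 0.662 × 2040 × (1550 − 17.4) × 18.0 / [3530 × (1 + 0.0602 × 18.0)] = 3.73×10^7 / 7355 = 5065 m³.

V ≈ 5070 m³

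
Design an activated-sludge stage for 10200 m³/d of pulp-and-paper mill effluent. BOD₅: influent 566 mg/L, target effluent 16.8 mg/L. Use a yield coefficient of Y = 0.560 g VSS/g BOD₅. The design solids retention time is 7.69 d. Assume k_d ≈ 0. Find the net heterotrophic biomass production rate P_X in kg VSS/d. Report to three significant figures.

No decay correction is needed, so Y_obs = Y = 0.560.
Q·(S₀ − S) = 10200 × (566 − 16.8) × 10⁻³ = 5602 kg/d removed.
So the net sludge growth is P_X = 0.5600 × 5602 = 3137 kg VSS/d.

P_X ≈ 3140 kg VSS/d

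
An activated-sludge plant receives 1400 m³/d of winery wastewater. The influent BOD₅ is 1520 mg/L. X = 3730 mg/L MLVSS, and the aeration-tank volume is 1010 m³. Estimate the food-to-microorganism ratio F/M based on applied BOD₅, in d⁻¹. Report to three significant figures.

F/M = applied load / biomass = Q·S₀/(V·X) = 1400 × 1520 / (1010 × 3730) = 0.5649 d⁻¹.

F/M ≈ 0.565 d⁻¹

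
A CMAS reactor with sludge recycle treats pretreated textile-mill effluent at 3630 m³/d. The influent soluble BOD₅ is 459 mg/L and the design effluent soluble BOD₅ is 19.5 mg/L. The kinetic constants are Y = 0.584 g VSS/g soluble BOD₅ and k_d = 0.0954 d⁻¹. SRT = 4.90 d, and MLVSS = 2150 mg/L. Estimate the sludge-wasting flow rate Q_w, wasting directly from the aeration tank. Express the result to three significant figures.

Rearranging the biomass balance for a CMAS with decay, V = Y·Q·ΔS·θ_c / [X·(1+k_d θ_c)] = 0.584 × 3630 × (459 − 19.5) × 4.90 / [2150 × (1 + 0.0954 × 4.90)] = 4.57×10^6 / 3155 = 1447 m³.
For wasting at MLVSS concentration, Q_w = V/θ_c = 1447/4.90 = 295.3 m³/d.

Q_w ≈ 295 m³/d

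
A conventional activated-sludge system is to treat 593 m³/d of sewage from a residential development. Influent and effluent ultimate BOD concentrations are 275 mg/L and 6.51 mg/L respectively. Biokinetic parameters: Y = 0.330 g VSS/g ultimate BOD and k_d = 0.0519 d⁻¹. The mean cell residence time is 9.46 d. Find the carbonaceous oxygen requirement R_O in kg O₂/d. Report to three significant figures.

Observed yield with endogenous decay: Y_obs = Y / (1 + k_d·θ_c) = 0.330 / (1 + 0.0519 × 9.46) = 0.330 / 1.491 = 0.2213 g VSS/g ultimate BOD.
Q·(S₀ − S) = 593 × (275 − 6.51) × 10⁻³ = 159.2 kg/d removed.
P_X = Y_obs·Q·(S₀ − S) = 0.2213 × 159.2 = 35.24 kg VSS/d.
R_O = Q·(S₀ − S) − 1.42·P_X = 159.2 − 1.42 × 35.24 = 109.2 kg O₂/d.

R_O ≈ 109 kg O₂/d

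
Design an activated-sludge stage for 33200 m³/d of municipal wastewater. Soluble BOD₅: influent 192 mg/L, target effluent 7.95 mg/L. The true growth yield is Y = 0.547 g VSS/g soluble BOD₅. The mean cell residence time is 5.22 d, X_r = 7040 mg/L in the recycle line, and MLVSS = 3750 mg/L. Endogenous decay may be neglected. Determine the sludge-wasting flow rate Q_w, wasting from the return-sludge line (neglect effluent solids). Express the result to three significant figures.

Biomass mass balance (decay neglected): V·X = Y·Q·(S₀ − S)·θ_c, so V = 0.547 × 33200 × (192 − 7.95) × 5.22 / 3750 = 4653 m³.
θ_c = V·X/(Q_w·X_r) when wasting from the recycle, so Q_w = V·X/(θ_c·X_r) = 4653 × 3750 / (5.22 × 7040) = 474.8 m³/d.

Q_w ≈ 475 m³/d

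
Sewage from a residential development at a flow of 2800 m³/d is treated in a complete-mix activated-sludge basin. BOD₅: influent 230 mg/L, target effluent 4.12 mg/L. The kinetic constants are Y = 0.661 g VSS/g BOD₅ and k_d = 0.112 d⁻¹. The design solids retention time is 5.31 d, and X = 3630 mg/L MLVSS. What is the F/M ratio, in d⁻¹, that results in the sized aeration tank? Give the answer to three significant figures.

F/M ≈ 0.463 d⁻¹

From the SRT design equation V = Y Q (S₀−S) θ_c / [X (1 + k_d θ_c)] = 0.661 × 2800 × (230 − 4.12) × 5.31 / [3630 × (1 + 0.112 × 5.31)] = 2.22×10^6 / 5789 = 383.5 m³.
Food-to-microorganism ratio F/M = Q S₀ / (V X) = 2800 × 230 / (383.5 × 3630) = 0.4626 d⁻¹.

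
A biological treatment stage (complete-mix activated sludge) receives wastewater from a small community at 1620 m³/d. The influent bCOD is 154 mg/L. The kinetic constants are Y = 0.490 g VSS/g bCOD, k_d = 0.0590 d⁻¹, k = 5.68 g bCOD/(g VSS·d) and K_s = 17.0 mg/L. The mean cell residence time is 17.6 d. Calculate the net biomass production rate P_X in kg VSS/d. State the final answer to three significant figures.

P_X ≈ 59.7 kg VSS/d

From the Monod/SRT balance for a CMAS, S = K_s·(1+k_d θ_c)/[θ_c·(Y k − k_d) − 1] = 17.0 × (1 + 0.0590 × 17.6) / [17.6 × (0.490 × 5.68 − 0.0590) − 1] = 34.65 / 46.95 = 0.7381 mg/L.
Correct the yield for decay: Y_obs = Y/(1 + k_d θ_c) = 0.490 / (1 + 0.0590 × 17.6) = 0.490 / 2.038 = 0.2404.
ΔS = 154 − 0.738 = 153.3 mg/L, so the substrate removal rate is 1620 × 153.3/1000 = 248.3 kg bCOD/d.
P_X = Y_obs · Q(S₀ − S) = 0.2404 × 248.3 = 59.68 kg VSS/d.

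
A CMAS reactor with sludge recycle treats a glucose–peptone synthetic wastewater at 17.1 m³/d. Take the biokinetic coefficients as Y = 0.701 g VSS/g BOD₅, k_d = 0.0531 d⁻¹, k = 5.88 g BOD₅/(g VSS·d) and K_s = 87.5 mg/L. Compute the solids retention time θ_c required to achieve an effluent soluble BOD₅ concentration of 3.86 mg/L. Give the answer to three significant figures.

θ_c ≈ 8.26 d

At the target effluent, Y k S/(K_s+S) = 0.701×5.88×3.86/91.36 = 0.1742 d⁻¹.
θ_c = 1/(μ − k_d) = 1/(0.1742 − 0.0531) = 1/0.1211 = 8.261 d.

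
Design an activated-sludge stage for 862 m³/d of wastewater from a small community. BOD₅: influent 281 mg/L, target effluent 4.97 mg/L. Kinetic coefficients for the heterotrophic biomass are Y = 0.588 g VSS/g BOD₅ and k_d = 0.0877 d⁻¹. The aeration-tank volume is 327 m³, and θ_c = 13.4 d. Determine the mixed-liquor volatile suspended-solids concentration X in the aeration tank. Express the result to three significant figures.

X ≈ 2640 mg/L

From V·X·(1 + k_d·θ_c) = Y·Q·(S₀ − S)·θ_c: X = 0.588 × 862 × (281 − 4.97) × 13.4 / [327 × (1 + 0.0877 × 13.4)] = 2636 mg/L.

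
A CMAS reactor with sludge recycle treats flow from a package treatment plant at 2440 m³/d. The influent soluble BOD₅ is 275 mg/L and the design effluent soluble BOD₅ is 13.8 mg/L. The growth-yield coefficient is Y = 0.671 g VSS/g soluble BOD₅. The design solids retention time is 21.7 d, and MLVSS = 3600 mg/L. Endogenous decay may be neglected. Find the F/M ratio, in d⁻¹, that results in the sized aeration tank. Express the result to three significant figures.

V·X = Y·Q·ΔS·θ_c gives V = 0.671 × 2440 × (275 − 13.8) × 21.7 / 3600 = 2578 m³.
F/M = Q·S₀ / (V·X) = 2440 × 275 / (2578 × 3600) = 0.07231 g soluble BOD₅·(g VSS·d)⁻¹.

F/M ≈ 0.0723 d⁻¹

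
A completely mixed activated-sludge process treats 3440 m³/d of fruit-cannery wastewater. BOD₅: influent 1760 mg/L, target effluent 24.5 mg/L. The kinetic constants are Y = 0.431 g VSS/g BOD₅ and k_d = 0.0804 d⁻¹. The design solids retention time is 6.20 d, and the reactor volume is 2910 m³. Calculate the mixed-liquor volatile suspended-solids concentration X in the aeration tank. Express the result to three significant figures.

X ≈ 3660 mg/L

X = Y·Q·ΔS·θ_c / [V·(1 + k_d θ_c)] = 0.431 × 3440 × (1760 − 24.5) × 6.20 / [2910 × (1 + 0.0804 × 6.20)] = 3659 mg/L.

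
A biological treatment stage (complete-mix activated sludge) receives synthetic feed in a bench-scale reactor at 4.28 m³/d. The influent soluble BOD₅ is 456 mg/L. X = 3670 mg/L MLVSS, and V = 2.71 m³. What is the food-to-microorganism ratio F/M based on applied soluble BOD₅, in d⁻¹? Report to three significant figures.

F/M = applied load / biomass = Q·S₀/(V·X) = 4.28 × 456 / (2.710 × 3670) = 0.1962 d⁻¹.

F/M ≈ 0.196 d⁻¹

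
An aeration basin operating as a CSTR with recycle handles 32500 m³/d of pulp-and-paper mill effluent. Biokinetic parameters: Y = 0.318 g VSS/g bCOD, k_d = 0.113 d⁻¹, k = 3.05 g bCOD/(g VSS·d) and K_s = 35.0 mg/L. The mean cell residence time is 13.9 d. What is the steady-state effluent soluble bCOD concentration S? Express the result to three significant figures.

For a completely mixed reactor with recycle the Lawrence–McCarty relation gives S = K_s·(1 + k_d·θ_c) / [θ_c·(Y·k − k_d) − 1] = 35.0 × (1 + 0.113 × 13.9) / [13.9 × (0.318 × 3.05 − 0.113) − 1] = 89.97 / 10.91 = 8.246 mg/L.

S ≈ 8.25 mg/L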